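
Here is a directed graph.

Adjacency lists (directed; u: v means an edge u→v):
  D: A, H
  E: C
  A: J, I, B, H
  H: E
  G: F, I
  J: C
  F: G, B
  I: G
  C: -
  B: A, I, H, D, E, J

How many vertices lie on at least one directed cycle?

6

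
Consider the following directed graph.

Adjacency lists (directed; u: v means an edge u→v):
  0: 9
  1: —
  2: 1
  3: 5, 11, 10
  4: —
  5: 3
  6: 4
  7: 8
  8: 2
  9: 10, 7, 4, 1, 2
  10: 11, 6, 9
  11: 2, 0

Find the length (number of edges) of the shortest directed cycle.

For each vertex v, BFS finds the shortest path from v back to v.
The shortest such closed walk is 3 → 5 → 3, length 2.

2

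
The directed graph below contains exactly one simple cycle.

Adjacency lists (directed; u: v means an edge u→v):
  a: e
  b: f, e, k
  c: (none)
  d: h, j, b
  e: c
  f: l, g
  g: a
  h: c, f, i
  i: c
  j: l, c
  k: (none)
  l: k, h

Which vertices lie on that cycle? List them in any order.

f, h, l

DFS with gray/black marking from h:
h gray
  c gray
  c black
  f gray
    l gray
      k gray
      k black
      l→h: h is gray → back edge
Back edge closes the cycle h → f → l → h; its vertices are {f, h, l}.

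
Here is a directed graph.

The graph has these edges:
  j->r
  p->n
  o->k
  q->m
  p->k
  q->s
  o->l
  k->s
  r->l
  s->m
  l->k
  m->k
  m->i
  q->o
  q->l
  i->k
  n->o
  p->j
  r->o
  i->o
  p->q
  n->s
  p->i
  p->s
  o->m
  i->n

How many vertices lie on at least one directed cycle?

A vertex is on a directed cycle iff it belongs to a strongly connected component of size ≥ 2 (or has a self-loop).
The vertices on cycles are {i, k, l, m, n, o, s} — 7 in total.

7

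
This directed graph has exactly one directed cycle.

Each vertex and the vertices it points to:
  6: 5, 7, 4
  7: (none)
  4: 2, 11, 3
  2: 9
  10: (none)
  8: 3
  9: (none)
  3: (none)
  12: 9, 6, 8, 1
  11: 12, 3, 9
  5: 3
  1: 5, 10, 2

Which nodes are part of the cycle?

DFS with gray/black marking from 12:
12 gray
  9 gray
  9 black
  6 gray
    5 gray
      3 gray
      3 black
    5 black
    7 gray
    7 black
    4 gray
      2 gray
        2→9: 9 black — skip
      2 black
      11 gray
        11→12: 12 is gray → back edge
Back edge closes the cycle 12 → 6 → 4 → 11 → 12; its vertices are {4, 6, 11, 12}.

4, 6, 11, 12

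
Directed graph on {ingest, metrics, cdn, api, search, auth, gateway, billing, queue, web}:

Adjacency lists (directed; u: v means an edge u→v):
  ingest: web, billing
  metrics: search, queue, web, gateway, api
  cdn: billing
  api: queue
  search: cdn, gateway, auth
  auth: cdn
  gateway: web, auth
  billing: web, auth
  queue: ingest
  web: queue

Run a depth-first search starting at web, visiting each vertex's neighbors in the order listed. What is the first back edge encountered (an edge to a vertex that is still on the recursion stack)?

ingest→web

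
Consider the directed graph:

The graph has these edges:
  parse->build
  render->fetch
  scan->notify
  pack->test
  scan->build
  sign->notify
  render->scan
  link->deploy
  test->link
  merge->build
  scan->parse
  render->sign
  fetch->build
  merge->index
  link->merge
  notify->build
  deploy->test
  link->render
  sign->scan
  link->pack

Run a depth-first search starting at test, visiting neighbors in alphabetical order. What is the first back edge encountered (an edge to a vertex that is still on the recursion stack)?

deploy->test

DFS from test (visiting neighbors in alphabetical order); mark gray on enter, black on exit:
test gray
  link gray
    deploy gray
      deploy→test: test is gray → back edge
First back edge: deploy → test.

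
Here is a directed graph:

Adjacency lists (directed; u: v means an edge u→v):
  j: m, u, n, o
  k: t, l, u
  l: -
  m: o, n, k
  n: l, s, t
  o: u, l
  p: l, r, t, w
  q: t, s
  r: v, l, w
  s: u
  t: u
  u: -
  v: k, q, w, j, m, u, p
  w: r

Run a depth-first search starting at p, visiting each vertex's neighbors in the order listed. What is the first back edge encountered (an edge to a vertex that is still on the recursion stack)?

DFS from p (visiting each vertex's neighbors in the order listed); mark gray on enter, black on exit:
p gray
  l gray
  l black
  r gray
    v gray
      k gray
        t gray
          u gray
          u black
        t black
        k→l: l black — skip
        k→u: u black — skip
      k black
      q gray
        q→t: t black — skip
        s gray
          s→u: u black — skip
        s black
      q black
      w gray
        w→r: r is gray → back edge
First back edge: w → r.

w->r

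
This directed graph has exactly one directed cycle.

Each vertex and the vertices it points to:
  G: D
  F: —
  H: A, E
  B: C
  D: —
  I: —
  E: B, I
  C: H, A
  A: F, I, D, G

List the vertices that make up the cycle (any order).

B, C, E, H

DFS with gray/black marking from C:
C gray
  H gray
    A gray
      F gray
      F black
      I gray
      I black
      D gray
      D black
      G gray
        G→D: D black — skip
      G black
    A black
    E gray
      B gray
        B→C: C is gray → back edge
Back edge closes the cycle C → H → E → B → C; its vertices are {B, C, E, H}.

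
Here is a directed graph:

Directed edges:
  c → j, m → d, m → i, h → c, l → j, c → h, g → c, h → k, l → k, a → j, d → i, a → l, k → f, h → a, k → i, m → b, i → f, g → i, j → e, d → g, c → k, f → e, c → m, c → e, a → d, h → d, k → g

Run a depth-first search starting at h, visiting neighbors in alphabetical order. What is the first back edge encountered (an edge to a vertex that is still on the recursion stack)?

c->h

DFS from h (visiting neighbors in alphabetical order); mark gray on enter, black on exit:
h gray
  a gray
    d gray
      g gray
        c gray
          e gray
          e black
          c→h: h is gray → back edge
First back edge: c → h.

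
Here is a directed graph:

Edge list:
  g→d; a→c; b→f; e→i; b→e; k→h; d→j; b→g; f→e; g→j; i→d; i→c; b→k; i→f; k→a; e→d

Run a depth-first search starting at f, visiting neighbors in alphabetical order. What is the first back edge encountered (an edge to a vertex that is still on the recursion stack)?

i→f

DFS from f (visiting neighbors in alphabetical order); mark gray on enter, black on exit:
f gray
  e gray
    d gray
      j gray
      j black
    d black
    i gray
      c gray
      c black
      i→d: d black — skip
      i→f: f is gray → back edge
First back edge: i → f.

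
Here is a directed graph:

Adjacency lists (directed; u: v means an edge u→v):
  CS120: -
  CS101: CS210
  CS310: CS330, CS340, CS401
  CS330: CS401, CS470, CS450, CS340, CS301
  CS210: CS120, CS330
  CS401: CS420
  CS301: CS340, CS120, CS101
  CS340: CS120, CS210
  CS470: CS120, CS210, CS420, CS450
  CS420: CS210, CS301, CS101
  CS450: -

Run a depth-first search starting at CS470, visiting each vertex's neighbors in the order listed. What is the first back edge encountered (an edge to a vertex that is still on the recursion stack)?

DFS from CS470 (visiting each vertex's neighbors in the order listed); mark gray on enter, black on exit:
CS470 gray
  CS120 gray
  CS120 black
  CS210 gray
    CS210→CS120: CS120 black — skip
    CS330 gray
      CS401 gray
        CS420 gray
          CS420→CS210: CS210 is gray → back edge
First back edge: CS420 → CS210.

CS420→CS210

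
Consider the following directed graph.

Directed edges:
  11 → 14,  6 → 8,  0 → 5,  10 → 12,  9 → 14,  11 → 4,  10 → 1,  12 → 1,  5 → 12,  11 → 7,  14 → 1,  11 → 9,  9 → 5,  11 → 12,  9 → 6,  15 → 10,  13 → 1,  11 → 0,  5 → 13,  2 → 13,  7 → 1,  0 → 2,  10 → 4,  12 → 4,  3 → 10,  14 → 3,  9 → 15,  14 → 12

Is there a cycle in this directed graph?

DFS with white/gray/black marking, starting from 1:
1 gray
1 black
0 gray
  5 gray
    13 gray
      13→1: 1 black — skip
    13 black
    12 gray
      12→1: 1 black — skip
      4 gray
      4 black
    12 black
  5 black
  2 gray
    2→13: 13 black — skip
  2 black
0 black
3 gray
  10 gray
    10→4: 4 black — skip
    10→12: 12 black — skip
    10→1: 1 black — skip
  10 black
3 black
6 gray
  8 gray
  8 black
6 black
7 gray
  7→1: 1 black — skip
7 black
9 gray
  14 gray
    14→3: 3 black — skip
    14→1: 1 black — skip
    14→12: 12 black — skip
  14 black
  9→5: 5 black — skip
  9→6: 6 black — skip
  15 gray
    15→10: 10 black — skip
  15 black
9 black
11 gray
  11→4: 4 black — skip
  11→12: 12 black — skip
  11→0: 0 black — skip
  11→7: 7 black — skip
  11→9: 9 black — skip
  11→14: 14 black — skip
11 black
Every edge goes to a white or black vertex — no back edge, so the graph is acyclic.

No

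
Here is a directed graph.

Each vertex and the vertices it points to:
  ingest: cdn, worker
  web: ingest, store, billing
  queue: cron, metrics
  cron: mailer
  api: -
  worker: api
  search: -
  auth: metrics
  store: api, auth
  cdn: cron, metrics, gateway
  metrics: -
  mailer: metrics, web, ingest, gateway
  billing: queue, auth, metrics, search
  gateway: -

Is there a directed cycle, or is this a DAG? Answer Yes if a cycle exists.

Yes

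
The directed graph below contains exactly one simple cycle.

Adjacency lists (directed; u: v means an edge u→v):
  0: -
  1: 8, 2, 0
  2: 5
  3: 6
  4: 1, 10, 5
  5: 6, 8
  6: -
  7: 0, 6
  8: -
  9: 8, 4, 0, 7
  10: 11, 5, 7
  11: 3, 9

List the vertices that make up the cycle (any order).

DFS with gray/black marking from 4:
4 gray
  1 gray
    8 gray
    8 black
    2 gray
      5 gray
        6 gray
        6 black
        5→8: 8 black — skip
      5 black
    2 black
    0 gray
    0 black
  1 black
  10 gray
    11 gray
      3 gray
        3→6: 6 black — skip
      3 black
      9 gray
        9→8: 8 black — skip
        9→4: 4 is gray → back edge
Back edge closes the cycle 4 → 10 → 11 → 9 → 4; its vertices are {4, 9, 10, 11}.

4, 9, 10, 11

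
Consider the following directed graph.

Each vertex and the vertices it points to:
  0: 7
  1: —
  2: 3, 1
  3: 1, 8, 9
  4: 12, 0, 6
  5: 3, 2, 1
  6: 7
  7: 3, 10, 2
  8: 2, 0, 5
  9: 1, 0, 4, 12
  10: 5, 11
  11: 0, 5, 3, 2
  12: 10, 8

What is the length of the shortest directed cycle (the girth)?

For each vertex v, BFS finds the shortest path from v back to v.
The shortest such closed walk is 8 → 2 → 3 → 8, length 3.

3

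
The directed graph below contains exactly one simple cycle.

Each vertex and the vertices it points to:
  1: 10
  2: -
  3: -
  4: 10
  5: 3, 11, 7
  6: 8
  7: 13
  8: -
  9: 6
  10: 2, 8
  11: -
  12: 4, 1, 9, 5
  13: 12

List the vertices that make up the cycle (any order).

DFS with gray/black marking from 12:
12 gray
  4 gray
    10 gray
      2 gray
      2 black
      8 gray
      8 black
    10 black
  4 black
  1 gray
    1→10: 10 black — skip
  1 black
  9 gray
    6 gray
      6→8: 8 black — skip
    6 black
  9 black
  5 gray
    3 gray
    3 black
    11 gray
    11 black
    7 gray
      13 gray
        13→12: 12 is gray → back edge
Back edge closes the cycle 12 → 5 → 7 → 13 → 12; its vertices are {5, 7, 12, 13}.

5, 7, 12, 13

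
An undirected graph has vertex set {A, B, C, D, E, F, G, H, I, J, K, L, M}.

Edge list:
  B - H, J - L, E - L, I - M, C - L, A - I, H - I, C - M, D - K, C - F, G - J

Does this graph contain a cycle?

DFS, tracking each vertex's parent; an edge to a visited non-parent vertex closes a cycle.
Start from M:
visit M (parent –)
  visit C (parent M)
    C–M: parent, skip
    visit L (parent C)
      visit J (parent L)
        J–L: parent, skip
        visit G (parent J)
          G–J: parent, skip
      visit E (parent L)
        E–L: parent, skip
      L–C: parent, skip
    visit F (parent C)
      F–C: parent, skip
  visit I (parent M)
    I–M: parent, skip
    visit H (parent I)
      visit B (parent H)
        B–H: parent, skip
      H–I: parent, skip
    visit A (parent I)
      A–I: parent, skip
visit D (parent –)
  visit K (parent D)
    K–D: parent, skip
No non-parent visited neighbor found — the graph is a forest.

No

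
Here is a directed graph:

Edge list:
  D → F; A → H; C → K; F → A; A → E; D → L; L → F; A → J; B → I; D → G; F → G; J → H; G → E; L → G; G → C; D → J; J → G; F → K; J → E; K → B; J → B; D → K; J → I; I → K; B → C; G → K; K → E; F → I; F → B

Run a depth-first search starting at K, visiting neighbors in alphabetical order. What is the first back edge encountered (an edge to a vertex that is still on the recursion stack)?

C→K

DFS from K (visiting neighbors in alphabetical order); mark gray on enter, black on exit:
K gray
  B gray
    C gray
      C→K: K is gray → back edge
First back edge: C → K.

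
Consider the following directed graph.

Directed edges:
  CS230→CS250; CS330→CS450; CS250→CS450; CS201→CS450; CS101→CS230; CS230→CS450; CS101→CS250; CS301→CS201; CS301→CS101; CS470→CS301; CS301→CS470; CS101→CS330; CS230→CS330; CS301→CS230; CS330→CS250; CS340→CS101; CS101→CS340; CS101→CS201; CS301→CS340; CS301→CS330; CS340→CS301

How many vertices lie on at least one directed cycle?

4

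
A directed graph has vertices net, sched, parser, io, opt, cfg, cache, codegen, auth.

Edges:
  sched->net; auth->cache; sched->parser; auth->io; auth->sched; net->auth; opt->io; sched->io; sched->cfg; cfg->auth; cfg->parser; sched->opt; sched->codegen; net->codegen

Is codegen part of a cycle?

codegen lies on a cycle iff there is a path from codegen back to itself.
Exploring from codegen, it never reaches itself; equivalently, its strongly connected component is a singleton.

No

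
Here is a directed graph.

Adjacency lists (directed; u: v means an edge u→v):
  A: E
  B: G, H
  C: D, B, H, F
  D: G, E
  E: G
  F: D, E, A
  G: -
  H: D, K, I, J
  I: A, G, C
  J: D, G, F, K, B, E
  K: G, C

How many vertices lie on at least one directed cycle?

A vertex is on a directed cycle iff it belongs to a strongly connected component of size ≥ 2 (or has a self-loop).
The vertices on cycles are {B, C, H, I, J, K} — 6 in total.

6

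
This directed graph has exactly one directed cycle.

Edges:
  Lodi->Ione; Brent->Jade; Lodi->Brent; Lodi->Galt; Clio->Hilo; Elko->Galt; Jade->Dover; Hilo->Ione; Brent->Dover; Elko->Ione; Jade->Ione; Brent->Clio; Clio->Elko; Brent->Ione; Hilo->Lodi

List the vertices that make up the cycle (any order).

Clio, Hilo, Lodi, Brent

DFS with gray/black marking from Brent:
Brent gray
  Jade gray
    Dover gray
    Dover black
    Ione gray
    Ione black
  Jade black
  Brent→Dover: Dover black — skip
  Clio gray
    Hilo gray
      Hilo→Ione: Ione black — skip
      Lodi gray
        Lodi→Ione: Ione black — skip
        Galt gray
        Galt black
        Lodi→Brent: Brent is gray → back edge
Back edge closes the cycle Brent → Clio → Hilo → Lodi → Brent; its vertices are {Clio, Hilo, Lodi, Brent}.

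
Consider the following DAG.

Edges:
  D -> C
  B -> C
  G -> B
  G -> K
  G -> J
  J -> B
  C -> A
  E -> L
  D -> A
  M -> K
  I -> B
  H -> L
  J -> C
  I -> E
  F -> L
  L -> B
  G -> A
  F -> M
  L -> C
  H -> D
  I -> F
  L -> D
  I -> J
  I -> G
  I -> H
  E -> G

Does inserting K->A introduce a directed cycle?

No

Adding K→A creates a cycle iff A can already reach K.
Explore from A: no path reaches K. The graph stays acyclic.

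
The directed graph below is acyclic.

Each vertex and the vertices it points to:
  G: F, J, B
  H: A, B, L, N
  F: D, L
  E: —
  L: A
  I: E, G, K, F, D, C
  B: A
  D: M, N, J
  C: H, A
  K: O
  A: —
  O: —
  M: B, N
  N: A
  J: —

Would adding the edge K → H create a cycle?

Adding K→H creates a cycle iff H can already reach K.
Explore from H: no path reaches K. The graph stays acyclic.

No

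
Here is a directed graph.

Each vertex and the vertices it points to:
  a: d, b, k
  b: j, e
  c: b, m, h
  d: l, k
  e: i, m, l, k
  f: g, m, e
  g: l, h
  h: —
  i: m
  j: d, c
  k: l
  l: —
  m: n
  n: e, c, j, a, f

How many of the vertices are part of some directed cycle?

9

A vertex is on a directed cycle iff it belongs to a strongly connected component of size ≥ 2 (or has a self-loop).
The vertices on cycles are {a, b, c, e, f, i, j, m, n} — 9 in total.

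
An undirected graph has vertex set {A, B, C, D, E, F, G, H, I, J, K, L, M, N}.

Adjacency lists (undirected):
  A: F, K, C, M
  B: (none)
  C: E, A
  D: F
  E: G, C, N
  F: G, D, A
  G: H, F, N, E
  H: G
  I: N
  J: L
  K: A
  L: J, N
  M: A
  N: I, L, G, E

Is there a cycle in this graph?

Yes

DFS, tracking each vertex's parent; an edge to a visited non-parent vertex closes a cycle.
Start from C:
visit C (parent –)
  visit E (parent C)
    visit G (parent E)
      visit H (parent G)
        H–G: parent, skip
      visit F (parent G)
        F–G: parent, skip
        visit D (parent F)
          D–F: parent, skip
        visit A (parent F)
          A–F: parent, skip
          visit K (parent A)
            K–A: parent, skip
          A–C: C visited and ≠ parent → cycle
Cycle: C – E – G – F – A – C.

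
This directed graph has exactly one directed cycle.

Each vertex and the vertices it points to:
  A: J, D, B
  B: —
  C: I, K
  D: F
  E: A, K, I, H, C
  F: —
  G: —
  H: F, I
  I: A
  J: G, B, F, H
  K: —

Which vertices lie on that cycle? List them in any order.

DFS with gray/black marking from A:
A gray
  J gray
    G gray
    G black
    B gray
    B black
    F gray
    F black
    H gray
      H→F: F black — skip
      I gray
        I→A: A is gray → back edge
Back edge closes the cycle A → J → H → I → A; its vertices are {A, H, I, J}.

A, H, I, J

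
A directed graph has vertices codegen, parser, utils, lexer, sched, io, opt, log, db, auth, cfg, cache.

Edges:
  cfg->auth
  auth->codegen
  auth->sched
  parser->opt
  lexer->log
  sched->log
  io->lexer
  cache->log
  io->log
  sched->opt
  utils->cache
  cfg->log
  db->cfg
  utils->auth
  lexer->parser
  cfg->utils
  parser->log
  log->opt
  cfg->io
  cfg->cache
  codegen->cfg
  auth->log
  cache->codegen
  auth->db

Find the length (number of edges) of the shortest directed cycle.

For each vertex v, BFS finds the shortest path from v back to v.
The shortest such closed walk is cfg → auth → codegen → cfg, length 3.

3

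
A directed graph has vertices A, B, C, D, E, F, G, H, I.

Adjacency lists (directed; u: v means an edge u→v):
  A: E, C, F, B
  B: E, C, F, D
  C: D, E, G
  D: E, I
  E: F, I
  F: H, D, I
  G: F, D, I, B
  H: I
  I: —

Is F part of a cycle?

Yes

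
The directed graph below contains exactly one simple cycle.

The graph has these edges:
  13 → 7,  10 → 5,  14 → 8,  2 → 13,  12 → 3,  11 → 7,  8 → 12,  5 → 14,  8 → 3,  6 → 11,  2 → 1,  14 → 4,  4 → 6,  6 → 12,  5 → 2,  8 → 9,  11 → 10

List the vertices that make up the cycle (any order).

DFS with gray/black marking from 5:
5 gray
  14 gray
    8 gray
      9 gray
      9 black
      12 gray
        3 gray
        3 black
      12 black
      8→3: 3 black — skip
    8 black
    4 gray
      6 gray
        11 gray
          7 gray
          7 black
          10 gray
            10→5: 5 is gray → back edge
Back edge closes the cycle 5 → 14 → 4 → 6 → 11 → 10 → 5; its vertices are {4, 5, 6, 10, 11, 14}.

4, 5, 6, 10, 11, 14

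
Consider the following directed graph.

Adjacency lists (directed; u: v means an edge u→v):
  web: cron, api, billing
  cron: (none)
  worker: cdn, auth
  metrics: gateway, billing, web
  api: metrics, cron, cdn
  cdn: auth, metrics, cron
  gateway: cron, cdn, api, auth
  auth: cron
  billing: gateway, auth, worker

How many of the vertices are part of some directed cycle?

A vertex is on a directed cycle iff it belongs to a strongly connected component of size ≥ 2 (or has a self-loop).
The vertices on cycles are {api, cdn, web, worker, billing, gateway, metrics} — 7 in total.

7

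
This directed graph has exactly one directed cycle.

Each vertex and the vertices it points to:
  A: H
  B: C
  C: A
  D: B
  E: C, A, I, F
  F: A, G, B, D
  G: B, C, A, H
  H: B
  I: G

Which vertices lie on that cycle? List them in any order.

A, B, C, H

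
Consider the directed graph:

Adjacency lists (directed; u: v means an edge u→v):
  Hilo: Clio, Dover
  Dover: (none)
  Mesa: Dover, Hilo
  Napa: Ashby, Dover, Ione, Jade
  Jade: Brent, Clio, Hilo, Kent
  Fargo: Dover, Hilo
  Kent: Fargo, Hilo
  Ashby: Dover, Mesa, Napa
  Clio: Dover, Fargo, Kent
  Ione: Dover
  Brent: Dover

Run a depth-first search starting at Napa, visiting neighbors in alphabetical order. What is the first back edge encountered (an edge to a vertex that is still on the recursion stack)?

Fargo->Hilo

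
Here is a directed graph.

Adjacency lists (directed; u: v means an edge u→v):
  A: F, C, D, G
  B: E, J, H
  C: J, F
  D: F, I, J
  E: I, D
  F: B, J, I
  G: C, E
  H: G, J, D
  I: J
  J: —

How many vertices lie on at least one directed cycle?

7

A vertex is on a directed cycle iff it belongs to a strongly connected component of size ≥ 2 (or has a self-loop).
The vertices on cycles are {B, C, D, E, F, G, H} — 7 in total.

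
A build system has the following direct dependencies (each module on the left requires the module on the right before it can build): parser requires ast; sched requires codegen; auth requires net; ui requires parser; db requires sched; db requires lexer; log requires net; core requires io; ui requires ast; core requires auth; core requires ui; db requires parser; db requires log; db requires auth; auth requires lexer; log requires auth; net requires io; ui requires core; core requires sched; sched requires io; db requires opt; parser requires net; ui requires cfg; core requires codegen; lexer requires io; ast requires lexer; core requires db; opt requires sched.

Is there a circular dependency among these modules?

DFS with white/gray/black marking, starting from opt:
opt gray
  sched gray
    io gray
    io black
    codegen gray
    codegen black
  sched black
opt black
ast gray
  lexer gray
    lexer→io: io black — skip
  lexer black
ast black
log gray
  auth gray
    auth→lexer: lexer black — skip
    net gray
      net→io: io black — skip
    net black
  auth black
  log→net: net black — skip
log black
ui gray
  ui→ast: ast black — skip
  cfg gray
  cfg black
  core gray
    core→io: io black — skip
    core→sched: sched black — skip
    db gray
      db→lexer: lexer black — skip
      db→sched: sched black — skip
      db→opt: opt black — skip
      parser gray
        parser→ast: ast black — skip
        parser→net: net black — skip
      parser black
      db→auth: auth black — skip
      db→log: log black — skip
    db black
    core→codegen: codegen black — skip
    core→ui: ui is gray → back edge
Back edge found, so a cycle exists: ui → core → ui.

Yes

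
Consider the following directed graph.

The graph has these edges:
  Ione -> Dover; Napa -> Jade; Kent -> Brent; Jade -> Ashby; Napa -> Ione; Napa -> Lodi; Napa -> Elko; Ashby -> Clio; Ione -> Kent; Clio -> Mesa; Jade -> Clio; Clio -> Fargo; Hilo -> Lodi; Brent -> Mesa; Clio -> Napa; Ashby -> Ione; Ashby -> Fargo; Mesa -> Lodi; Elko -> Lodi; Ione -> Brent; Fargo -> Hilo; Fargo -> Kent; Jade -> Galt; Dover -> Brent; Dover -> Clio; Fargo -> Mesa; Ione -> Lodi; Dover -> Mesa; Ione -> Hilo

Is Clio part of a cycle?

Yes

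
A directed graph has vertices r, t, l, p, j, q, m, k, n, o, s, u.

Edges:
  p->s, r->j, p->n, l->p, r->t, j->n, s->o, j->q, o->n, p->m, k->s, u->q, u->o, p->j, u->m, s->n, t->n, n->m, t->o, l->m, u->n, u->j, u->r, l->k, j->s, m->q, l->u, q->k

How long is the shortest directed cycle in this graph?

For each vertex v, BFS finds the shortest path from v back to v.
The shortest such closed walk is k → s → n → m → q → k, length 5.

5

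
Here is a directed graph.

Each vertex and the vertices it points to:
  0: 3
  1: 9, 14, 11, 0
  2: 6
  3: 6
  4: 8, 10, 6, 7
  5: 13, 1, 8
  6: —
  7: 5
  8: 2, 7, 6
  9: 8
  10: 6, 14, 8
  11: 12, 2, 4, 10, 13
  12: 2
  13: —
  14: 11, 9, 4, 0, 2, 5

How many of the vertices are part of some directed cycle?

9

A vertex is on a directed cycle iff it belongs to a strongly connected component of size ≥ 2 (or has a self-loop).
The vertices on cycles are {1, 4, 5, 7, 8, 9, 10, 11, 14} — 9 in total.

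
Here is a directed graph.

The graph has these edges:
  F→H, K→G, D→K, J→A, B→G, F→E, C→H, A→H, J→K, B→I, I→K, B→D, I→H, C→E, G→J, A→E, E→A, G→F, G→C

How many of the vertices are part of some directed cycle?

5

A vertex is on a directed cycle iff it belongs to a strongly connected component of size ≥ 2 (or has a self-loop).
The vertices on cycles are {A, E, G, J, K} — 5 in total.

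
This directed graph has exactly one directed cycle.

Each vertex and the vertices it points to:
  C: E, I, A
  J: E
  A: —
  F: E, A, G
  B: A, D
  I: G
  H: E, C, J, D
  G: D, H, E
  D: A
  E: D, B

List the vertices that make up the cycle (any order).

DFS with gray/black marking from G:
G gray
  D gray
    A gray
    A black
  D black
  H gray
    E gray
      E→D: D black — skip
      B gray
        B→A: A black — skip
        B→D: D black — skip
      B black
    E black
    C gray
      C→E: E black — skip
      I gray
        I→G: G is gray → back edge
Back edge closes the cycle G → H → C → I → G; its vertices are {C, G, H, I}.

C, G, H, I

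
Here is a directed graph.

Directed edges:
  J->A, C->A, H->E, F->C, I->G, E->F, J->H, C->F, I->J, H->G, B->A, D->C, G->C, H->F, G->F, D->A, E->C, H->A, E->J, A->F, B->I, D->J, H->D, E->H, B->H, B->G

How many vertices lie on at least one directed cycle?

A vertex is on a directed cycle iff it belongs to a strongly connected component of size ≥ 2 (or has a self-loop).
The vertices on cycles are {A, C, D, E, F, H, J} — 7 in total.

7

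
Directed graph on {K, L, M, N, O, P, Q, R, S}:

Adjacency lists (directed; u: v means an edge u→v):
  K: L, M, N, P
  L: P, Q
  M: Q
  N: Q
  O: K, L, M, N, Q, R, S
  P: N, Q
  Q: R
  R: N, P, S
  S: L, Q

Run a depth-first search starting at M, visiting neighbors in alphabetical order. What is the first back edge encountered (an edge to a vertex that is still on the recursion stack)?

DFS from M (visiting neighbors in alphabetical order); mark gray on enter, black on exit:
M gray
  Q gray
    R gray
      N gray
        N→Q: Q is gray → back edge
First back edge: N → Q.

N→Q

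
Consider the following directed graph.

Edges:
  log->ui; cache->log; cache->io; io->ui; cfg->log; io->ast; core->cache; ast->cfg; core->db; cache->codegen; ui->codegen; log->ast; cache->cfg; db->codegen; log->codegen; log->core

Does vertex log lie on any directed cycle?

log is on a cycle iff log can reach itself via ≥1 edge.
log → core → cache → log — yes.

Yes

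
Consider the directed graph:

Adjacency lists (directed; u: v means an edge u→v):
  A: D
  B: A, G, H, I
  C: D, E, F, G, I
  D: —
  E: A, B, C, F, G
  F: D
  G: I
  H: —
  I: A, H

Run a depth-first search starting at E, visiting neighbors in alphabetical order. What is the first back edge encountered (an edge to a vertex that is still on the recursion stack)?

C->E

DFS from E (visiting neighbors in alphabetical order); mark gray on enter, black on exit:
E gray
  A gray
    D gray
    D black
  A black
  B gray
    B→A: A black — skip
    G gray
      I gray
        I→A: A black — skip
        H gray
        H black
      I black
    G black
    B→H: H black — skip
    B→I: I black — skip
  B black
  C gray
    C→D: D black — skip
    C→E: E is gray → back edge
First back edge: C → E.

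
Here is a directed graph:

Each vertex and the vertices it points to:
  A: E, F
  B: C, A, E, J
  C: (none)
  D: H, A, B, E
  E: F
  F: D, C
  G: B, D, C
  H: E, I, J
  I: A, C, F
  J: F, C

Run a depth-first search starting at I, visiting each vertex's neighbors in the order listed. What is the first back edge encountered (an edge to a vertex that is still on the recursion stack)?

H→E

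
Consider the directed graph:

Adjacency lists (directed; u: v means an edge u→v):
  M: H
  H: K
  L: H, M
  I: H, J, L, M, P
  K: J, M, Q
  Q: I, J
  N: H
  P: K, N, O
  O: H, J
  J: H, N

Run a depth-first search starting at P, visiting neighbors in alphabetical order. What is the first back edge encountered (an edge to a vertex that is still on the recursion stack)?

DFS from P (visiting neighbors in alphabetical order); mark gray on enter, black on exit:
P gray
  K gray
    J gray
      H gray
        H→K: K is gray → back edge
First back edge: H → K.

H→K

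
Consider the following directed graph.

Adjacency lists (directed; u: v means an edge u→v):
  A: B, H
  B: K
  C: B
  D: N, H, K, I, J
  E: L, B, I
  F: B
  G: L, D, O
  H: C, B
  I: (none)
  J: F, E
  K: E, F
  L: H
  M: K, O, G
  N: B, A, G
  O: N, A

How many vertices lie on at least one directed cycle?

A vertex is on a directed cycle iff it belongs to a strongly connected component of size ≥ 2 (or has a self-loop).
The vertices on cycles are {B, C, D, E, F, G, H, K, L, N, O} — 11 in total.

11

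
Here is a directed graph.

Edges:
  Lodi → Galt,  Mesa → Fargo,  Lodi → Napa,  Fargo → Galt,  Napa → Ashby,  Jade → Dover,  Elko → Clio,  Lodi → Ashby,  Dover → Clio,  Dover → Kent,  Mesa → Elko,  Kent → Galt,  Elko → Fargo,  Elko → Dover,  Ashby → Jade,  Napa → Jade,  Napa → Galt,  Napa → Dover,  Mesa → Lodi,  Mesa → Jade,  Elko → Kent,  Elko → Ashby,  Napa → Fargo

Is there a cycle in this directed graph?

No

DFS with white/gray/black marking, starting from Fargo:
Fargo gray
  Galt gray
  Galt black
Fargo black
Clio gray
Clio black
Jade gray
  Dover gray
    Dover→Clio: Clio black — skip
    Kent gray
      Kent→Galt: Galt black — skip
    Kent black
  Dover black
Jade black
Napa gray
  Napa→Dover: Dover black — skip
  Napa→Jade: Jade black — skip
  Ashby gray
    Ashby→Jade: Jade black — skip
  Ashby black
  Napa→Galt: Galt black — skip
  Napa→Fargo: Fargo black — skip
Napa black
Mesa gray
  Elko gray
    Elko→Clio: Clio black — skip
    Elko→Fargo: Fargo black — skip
    Elko→Ashby: Ashby black — skip
    Elko→Dover: Dover black — skip
    Elko→Kent: Kent black — skip
  Elko black
  Lodi gray
    Lodi→Galt: Galt black — skip
    Lodi→Napa: Napa black — skip
    Lodi→Ashby: Ashby black — skip
  Lodi black
  Mesa→Fargo: Fargo black — skip
  Mesa→Jade: Jade black — skip
Mesa black
Every edge goes to a white or black vertex — no back edge, so the graph is acyclic.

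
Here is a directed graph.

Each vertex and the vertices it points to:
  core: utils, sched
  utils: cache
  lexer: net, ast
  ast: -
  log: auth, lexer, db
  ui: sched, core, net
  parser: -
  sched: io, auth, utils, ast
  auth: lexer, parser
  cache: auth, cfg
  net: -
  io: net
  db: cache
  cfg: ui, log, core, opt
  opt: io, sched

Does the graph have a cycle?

Yes

DFS with white/gray/black marking, starting from cache:
cache gray
  auth gray
    lexer gray
      net gray
      net black
      ast gray
      ast black
    lexer black
    parser gray
    parser black
  auth black
  cfg gray
    ui gray
      sched gray
        io gray
          io→net: net black — skip
        io black
        sched→auth: auth black — skip
        utils gray
          utils→cache: cache is gray → back edge
Back edge found, so a cycle exists: cache → cfg → ui → sched → utils → cache.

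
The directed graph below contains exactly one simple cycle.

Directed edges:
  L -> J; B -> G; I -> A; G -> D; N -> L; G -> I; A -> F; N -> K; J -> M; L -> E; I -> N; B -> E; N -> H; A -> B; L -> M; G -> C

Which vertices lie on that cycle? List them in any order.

DFS with gray/black marking from I:
I gray
  A gray
    B gray
      G gray
        D gray
        D black
        C gray
        C black
        G→I: I is gray → back edge
Back edge closes the cycle I → A → B → G → I; its vertices are {A, B, G, I}.

A, B, G, I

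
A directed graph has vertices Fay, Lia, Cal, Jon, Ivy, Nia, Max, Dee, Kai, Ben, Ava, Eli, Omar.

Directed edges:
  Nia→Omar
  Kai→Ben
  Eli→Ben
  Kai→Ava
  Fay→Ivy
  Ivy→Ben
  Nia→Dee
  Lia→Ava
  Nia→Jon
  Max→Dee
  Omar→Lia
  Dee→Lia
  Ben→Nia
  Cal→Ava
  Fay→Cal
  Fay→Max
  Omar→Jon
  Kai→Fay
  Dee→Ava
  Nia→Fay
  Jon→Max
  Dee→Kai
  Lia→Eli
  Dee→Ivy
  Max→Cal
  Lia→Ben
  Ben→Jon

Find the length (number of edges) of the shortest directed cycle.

For each vertex v, BFS finds the shortest path from v back to v.
The shortest such closed walk is Nia → Dee → Lia → Ben → Nia, length 4.

4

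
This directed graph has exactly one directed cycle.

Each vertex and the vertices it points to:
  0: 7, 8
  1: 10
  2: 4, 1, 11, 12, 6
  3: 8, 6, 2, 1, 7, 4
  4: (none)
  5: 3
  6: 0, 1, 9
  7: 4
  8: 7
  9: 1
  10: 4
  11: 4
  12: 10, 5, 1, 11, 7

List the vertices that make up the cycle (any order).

2, 3, 5, 12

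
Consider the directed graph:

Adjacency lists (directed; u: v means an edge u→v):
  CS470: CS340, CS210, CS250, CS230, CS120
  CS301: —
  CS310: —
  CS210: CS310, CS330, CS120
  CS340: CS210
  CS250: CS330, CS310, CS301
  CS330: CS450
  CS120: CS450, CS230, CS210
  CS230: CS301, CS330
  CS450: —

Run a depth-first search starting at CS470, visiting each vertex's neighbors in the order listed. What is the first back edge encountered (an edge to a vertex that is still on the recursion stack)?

DFS from CS470 (visiting each vertex's neighbors in the order listed); mark gray on enter, black on exit:
CS470 gray
  CS340 gray
    CS210 gray
      CS310 gray
      CS310 black
      CS330 gray
        CS450 gray
        CS450 black
      CS330 black
      CS120 gray
        CS120→CS450: CS450 black — skip
        CS230 gray
          CS301 gray
          CS301 black
          CS230→CS330: CS330 black — skip
        CS230 black
        CS120→CS210: CS210 is gray → back edge
First back edge: CS120 → CS210.

CS120->CS210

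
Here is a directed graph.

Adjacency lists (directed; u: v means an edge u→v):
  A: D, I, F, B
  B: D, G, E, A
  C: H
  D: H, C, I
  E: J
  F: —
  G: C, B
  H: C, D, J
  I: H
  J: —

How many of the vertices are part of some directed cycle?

7

A vertex is on a directed cycle iff it belongs to a strongly connected component of size ≥ 2 (or has a self-loop).
The vertices on cycles are {A, B, C, D, G, H, I} — 7 in total.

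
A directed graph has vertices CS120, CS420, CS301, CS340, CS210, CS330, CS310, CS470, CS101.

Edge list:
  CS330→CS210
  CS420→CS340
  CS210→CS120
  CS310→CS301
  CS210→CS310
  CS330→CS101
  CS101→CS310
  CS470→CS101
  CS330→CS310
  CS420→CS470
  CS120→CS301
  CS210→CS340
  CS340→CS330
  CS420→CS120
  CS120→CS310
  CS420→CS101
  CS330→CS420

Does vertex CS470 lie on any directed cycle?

CS470 lies on a cycle iff there is a path from CS470 back to itself.
Exploring from CS470, it never reaches itself; equivalently, its strongly connected component is a singleton.

No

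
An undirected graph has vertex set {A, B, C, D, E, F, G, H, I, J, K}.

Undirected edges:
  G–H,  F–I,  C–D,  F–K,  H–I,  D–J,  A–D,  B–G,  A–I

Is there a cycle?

DFS, tracking each vertex's parent; an edge to a visited non-parent vertex closes a cycle.
Start from E:
visit E (parent –)
visit A (parent –)
  visit D (parent A)
    visit J (parent D)
      J–D: parent, skip
    D–A: parent, skip
    visit C (parent D)
      C–D: parent, skip
  visit I (parent A)
    visit F (parent I)
      F–I: parent, skip
      visit K (parent F)
        K–F: parent, skip
    I–A: parent, skip
    visit H (parent I)
      visit G (parent H)
        visit B (parent G)
          B–G: parent, skip
        G–H: parent, skip
      H–I: parent, skip
No non-parent visited neighbor found — the graph is a forest.

No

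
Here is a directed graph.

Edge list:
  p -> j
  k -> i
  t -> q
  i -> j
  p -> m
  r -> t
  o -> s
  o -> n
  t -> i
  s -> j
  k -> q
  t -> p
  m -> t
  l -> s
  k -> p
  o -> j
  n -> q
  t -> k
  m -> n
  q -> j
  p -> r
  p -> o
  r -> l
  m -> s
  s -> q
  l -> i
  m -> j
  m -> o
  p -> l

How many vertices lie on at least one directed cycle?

5

A vertex is on a directed cycle iff it belongs to a strongly connected component of size ≥ 2 (or has a self-loop).
The vertices on cycles are {k, m, p, r, t} — 5 in total.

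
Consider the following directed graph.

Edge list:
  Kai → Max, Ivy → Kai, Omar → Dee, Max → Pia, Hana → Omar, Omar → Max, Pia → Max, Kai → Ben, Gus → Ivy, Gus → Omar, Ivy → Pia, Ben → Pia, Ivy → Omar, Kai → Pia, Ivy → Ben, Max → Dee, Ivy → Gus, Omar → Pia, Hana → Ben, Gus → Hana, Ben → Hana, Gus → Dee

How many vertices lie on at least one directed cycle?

6

A vertex is on a directed cycle iff it belongs to a strongly connected component of size ≥ 2 (or has a self-loop).
The vertices on cycles are {Ben, Gus, Ivy, Max, Pia, Hana} — 6 in total.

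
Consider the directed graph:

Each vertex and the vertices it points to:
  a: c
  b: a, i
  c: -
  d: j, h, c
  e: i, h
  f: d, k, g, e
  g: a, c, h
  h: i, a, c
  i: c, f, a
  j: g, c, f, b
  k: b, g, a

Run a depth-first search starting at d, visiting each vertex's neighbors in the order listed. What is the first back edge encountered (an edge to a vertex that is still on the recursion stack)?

f→d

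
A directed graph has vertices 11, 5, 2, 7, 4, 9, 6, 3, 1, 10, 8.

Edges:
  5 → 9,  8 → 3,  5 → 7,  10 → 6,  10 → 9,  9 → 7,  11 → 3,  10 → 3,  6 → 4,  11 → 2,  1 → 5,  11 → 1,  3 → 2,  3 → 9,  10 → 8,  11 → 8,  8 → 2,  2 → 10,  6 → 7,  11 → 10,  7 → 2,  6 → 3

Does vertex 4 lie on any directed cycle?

4 lies on a cycle iff there is a path from 4 back to itself.
Exploring from 4, it never reaches itself; equivalently, its strongly connected component is a singleton.

No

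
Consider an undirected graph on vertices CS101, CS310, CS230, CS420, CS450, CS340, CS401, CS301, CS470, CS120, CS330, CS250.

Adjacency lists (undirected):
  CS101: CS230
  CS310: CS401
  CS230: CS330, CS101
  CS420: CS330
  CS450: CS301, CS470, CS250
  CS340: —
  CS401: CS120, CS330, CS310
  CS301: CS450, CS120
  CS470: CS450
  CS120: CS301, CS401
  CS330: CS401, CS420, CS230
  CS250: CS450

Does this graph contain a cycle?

DFS, tracking each vertex's parent; an edge to a visited non-parent vertex closes a cycle.
Start from CS340:
visit CS340 (parent –)
visit CS101 (parent –)
  visit CS230 (parent CS101)
    visit CS330 (parent CS230)
      visit CS401 (parent CS330)
        visit CS120 (parent CS401)
          visit CS301 (parent CS120)
            visit CS450 (parent CS301)
              CS450–CS301: parent, skip
              visit CS470 (parent CS450)
                CS470–CS450: parent, skip
              visit CS250 (parent CS450)
                CS250–CS450: parent, skip
            CS301–CS120: parent, skip
          CS120–CS401: parent, skip
        CS401–CS330: parent, skip
        visit CS310 (parent CS401)
          CS310–CS401: parent, skip
      visit CS420 (parent CS330)
        CS420–CS330: parent, skip
      CS330–CS230: parent, skip
    CS230–CS101: parent, skip
No non-parent visited neighbor found — the graph is a forest.

No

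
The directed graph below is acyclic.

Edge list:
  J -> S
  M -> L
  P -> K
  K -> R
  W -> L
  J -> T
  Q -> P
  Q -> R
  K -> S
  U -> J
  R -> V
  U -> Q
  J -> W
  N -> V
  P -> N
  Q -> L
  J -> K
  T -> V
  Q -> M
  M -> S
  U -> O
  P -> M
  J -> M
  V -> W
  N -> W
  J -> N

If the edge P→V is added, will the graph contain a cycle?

Adding P→V creates a cycle iff V can already reach P.
Explore from V: no path reaches P. The graph stays acyclic.

No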